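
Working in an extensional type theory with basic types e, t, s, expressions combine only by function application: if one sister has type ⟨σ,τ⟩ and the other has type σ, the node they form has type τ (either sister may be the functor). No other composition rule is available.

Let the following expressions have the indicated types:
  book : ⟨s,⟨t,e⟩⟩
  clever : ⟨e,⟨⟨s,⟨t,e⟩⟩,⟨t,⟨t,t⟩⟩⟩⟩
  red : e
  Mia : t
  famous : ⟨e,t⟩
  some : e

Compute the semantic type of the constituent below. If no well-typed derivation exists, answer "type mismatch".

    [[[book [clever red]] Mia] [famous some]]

t

[clever red]: functor clever : ⟨e,⟨⟨s,⟨t,e⟩⟩,⟨t,⟨t,t⟩⟩⟩⟩, argument red : e; result ⟨⟨s,⟨t,e⟩⟩,⟨t,⟨t,t⟩⟩⟩.
[book [clever red]]: functor [clever red] : ⟨⟨s,⟨t,e⟩⟩,⟨t,⟨t,t⟩⟩⟩, argument book : ⟨s,⟨t,e⟩⟩; result ⟨t,⟨t,t⟩⟩.
[[book [clever red]] Mia]: functor [book [clever red]] : ⟨t,⟨t,t⟩⟩, argument Mia : t; result ⟨t,t⟩.
[famous some]: functor famous : ⟨e,t⟩, argument some : e; result t.
[[[book [clever red]] Mia] [famous some]]: functor [[book [clever red]] Mia] : ⟨t,t⟩, argument [famous some] : t; result t.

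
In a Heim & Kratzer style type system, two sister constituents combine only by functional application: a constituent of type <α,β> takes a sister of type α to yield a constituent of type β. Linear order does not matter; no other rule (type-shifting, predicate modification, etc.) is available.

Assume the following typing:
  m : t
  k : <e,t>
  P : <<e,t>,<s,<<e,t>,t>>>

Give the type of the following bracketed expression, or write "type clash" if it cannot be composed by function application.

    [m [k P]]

type clash

[k P]: <<e,t>,<s,<<e,t>,t>>> applied to <e,t> yields <s,<<e,t>,t>>.
[m [k P]]: t with <s,<<e,t>,t>> — neither is a function whose domain matches the other; composition fails here.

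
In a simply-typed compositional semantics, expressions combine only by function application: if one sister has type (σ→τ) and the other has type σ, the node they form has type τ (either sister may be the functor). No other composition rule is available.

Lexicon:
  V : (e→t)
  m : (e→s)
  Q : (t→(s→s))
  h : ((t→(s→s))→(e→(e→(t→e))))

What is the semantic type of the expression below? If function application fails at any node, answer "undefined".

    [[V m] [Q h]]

undefined

[V m]: (e→t) with (e→s) — neither is a function whose domain matches the other; composition fails here.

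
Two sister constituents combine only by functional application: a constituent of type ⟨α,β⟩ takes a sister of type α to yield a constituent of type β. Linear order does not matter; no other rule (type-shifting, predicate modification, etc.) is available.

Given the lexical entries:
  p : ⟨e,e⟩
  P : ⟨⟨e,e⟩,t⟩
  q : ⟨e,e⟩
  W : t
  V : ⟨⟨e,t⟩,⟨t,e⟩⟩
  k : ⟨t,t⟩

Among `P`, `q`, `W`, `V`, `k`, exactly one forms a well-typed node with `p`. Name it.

P — combines: P : ⟨⟨e,e⟩,t⟩ takes p : ⟨e,e⟩ as argument, giving t.
q : ⟨e,e⟩ — p needs e; q needs e; neither fits.
W : t — p needs e; W needs nothing (atomic); neither fits.
V : ⟨⟨e,t⟩,⟨t,e⟩⟩ — p needs e; V needs ⟨e,t⟩; neither fits.
k : ⟨t,t⟩ — p needs e; k needs t; neither fits.

P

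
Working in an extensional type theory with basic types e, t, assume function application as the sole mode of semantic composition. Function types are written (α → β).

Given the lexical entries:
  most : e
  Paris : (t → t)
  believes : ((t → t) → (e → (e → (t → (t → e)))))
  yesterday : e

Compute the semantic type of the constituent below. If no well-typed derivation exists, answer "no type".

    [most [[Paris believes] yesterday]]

(t → (t → e))

[Paris believes]: believes is ((t → t) → (e → (e → (t → (t → e))))), Paris is (t → t); result (e → (e → (t → (t → e)))).
[[Paris believes] yesterday]: [Paris believes] is (e → (e → (t → (t → e)))), yesterday is e; result (e → (t → (t → e))).
[most [[Paris believes] yesterday]]: [[Paris believes] yesterday] is (e → (t → (t → e))), most is e; result (t → (t → e)).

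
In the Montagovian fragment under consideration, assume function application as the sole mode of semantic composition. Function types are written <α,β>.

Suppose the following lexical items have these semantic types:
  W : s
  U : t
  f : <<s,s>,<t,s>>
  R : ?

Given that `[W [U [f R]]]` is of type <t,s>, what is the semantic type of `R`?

[W [U [f R]]] is required to be <t,s>. W : s cannot yield <t,s> as functor, so [U [f R]] : <s,<t,s>>.
[U [f R]] is required to be <s,<t,s>>. U : t cannot yield <s,<t,s>> as functor, so [f R] : <t,<s,<t,s>>>.
[f R] is required to be <t,<s,<t,s>>>. f : <<s,s>,<t,s>> cannot yield <t,<s,<t,s>>> as functor, so R : <<<s,s>,<t,s>>,<t,<s,<t,s>>>>.

<<<s,s>,<t,s>>,<t,<s,<t,s>>>>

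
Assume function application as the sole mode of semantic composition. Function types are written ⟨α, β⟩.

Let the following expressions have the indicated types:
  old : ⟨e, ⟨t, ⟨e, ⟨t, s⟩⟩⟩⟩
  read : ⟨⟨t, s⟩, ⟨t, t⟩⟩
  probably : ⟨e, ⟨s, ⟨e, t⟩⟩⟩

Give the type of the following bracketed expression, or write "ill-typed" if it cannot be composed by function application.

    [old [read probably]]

ill-typed

[read probably]: ⟨⟨t, s⟩, ⟨t, t⟩⟩ with ⟨e, ⟨s, ⟨e, t⟩⟩⟩ — neither is a function whose domain matches the other; composition fails here.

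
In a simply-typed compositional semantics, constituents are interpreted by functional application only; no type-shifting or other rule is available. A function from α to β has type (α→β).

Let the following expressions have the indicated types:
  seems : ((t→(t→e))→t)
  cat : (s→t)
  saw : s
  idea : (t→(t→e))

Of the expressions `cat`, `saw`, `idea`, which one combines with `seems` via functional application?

idea

cat : (s→t) — neither side's domain matches the other.
saw : s — neither side's domain matches the other.
idea — combines: seems : ((t→(t→e))→t) takes idea : (t→(t→e)) as argument, giving t.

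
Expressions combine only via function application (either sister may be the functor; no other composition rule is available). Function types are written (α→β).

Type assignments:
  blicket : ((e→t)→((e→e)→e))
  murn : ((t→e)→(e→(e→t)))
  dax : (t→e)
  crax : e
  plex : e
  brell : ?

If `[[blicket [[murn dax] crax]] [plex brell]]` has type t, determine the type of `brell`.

(e→(((e→e)→e)→t))

At [[blicket [[murn dax] crax]] [plex brell]] (required: t): [blicket [[murn dax] crax]] is ((e→e)→e), which is not a function with range t; hence [plex brell] is the functor — type (((e→e)→e)→t).
At [plex brell] (required: (((e→e)→e)→t)): plex is e, which is not a function with range (((e→e)→e)→t); hence brell is the functor — type (e→(((e→e)→e)→t)).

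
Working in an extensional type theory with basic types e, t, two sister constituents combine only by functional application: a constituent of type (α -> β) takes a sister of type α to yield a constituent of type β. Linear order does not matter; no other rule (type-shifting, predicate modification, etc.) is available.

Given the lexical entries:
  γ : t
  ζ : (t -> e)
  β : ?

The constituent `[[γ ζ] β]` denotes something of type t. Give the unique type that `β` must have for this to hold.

For [[γ ζ] β] to have type t with [γ ζ] of type e, β must be the function: β : (e -> t).

(e -> t)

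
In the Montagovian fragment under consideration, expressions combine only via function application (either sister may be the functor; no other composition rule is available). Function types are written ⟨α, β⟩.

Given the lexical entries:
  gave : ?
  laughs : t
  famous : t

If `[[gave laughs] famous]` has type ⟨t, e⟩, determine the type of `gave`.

At [[gave laughs] famous] (required: ⟨t, e⟩): famous is t, which is not a function with range ⟨t, e⟩; hence [gave laughs] is the functor — type ⟨t, ⟨t, e⟩⟩.
At [gave laughs] (required: ⟨t, ⟨t, e⟩⟩): laughs is t, which is not a function with range ⟨t, ⟨t, e⟩⟩; hence gave is the functor — type ⟨t, ⟨t, ⟨t, e⟩⟩⟩.

⟨t, ⟨t, ⟨t, e⟩⟩⟩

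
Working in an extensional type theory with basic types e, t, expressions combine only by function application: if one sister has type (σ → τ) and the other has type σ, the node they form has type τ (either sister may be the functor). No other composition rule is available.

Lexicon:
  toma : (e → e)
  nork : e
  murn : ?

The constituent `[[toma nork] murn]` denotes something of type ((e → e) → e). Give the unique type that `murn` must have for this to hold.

[[toma nork] murn] is required to be ((e → e) → e). [toma nork] : e cannot yield ((e → e) → e) as functor, so murn : (e → ((e → e) → e)).

(e → ((e → e) → e))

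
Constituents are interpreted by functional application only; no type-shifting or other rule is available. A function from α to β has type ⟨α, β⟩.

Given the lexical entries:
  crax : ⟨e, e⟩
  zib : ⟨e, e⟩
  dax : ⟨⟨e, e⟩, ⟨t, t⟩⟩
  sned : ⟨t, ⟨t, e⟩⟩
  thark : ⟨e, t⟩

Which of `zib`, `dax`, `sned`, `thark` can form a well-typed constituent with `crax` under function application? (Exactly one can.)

dax

zib : ⟨e, e⟩ — neither side's domain matches the other.
dax — combines: dax : ⟨⟨e, e⟩, ⟨t, t⟩⟩ takes crax : ⟨e, e⟩ as argument, giving ⟨t, t⟩.
sned : ⟨t, ⟨t, e⟩⟩ — neither side's domain matches the other.
thark : ⟨e, t⟩ — neither side's domain matches the other.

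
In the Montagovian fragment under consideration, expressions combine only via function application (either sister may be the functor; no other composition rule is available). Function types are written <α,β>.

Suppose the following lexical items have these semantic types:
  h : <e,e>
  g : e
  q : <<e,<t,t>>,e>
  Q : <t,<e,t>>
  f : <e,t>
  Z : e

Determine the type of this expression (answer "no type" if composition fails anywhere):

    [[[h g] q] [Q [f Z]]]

no type

[h g]: h is <e,e>, g is e; result e.
At [[h g] q]: neither e nor <<e,<t,t>>,e> can take the other as argument; the node is ill-typed.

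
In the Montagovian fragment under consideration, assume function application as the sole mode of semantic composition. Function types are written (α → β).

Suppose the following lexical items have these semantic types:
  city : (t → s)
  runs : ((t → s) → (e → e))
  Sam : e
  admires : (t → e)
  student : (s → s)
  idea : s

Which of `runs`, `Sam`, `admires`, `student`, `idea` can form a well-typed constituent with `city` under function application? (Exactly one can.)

runs — combines: runs : ((t → s) → (e → e)) takes city : (t → s) as argument, giving (e → e).
Sam : e — neither side's domain matches the other.
admires : (t → e) — neither side's domain matches the other.
student : (s → s) — neither side's domain matches the other.
idea : s — neither side's domain matches the other.

runs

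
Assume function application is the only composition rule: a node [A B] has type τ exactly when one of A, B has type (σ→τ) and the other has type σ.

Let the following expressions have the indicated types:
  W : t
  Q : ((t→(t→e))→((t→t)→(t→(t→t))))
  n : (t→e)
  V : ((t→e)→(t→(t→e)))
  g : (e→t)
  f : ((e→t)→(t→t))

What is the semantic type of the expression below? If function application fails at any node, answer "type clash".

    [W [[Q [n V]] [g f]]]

[n V]: V is ((t→e)→(t→(t→e))), n is (t→e); result (t→(t→e)).
[Q [n V]]: Q is ((t→(t→e))→((t→t)→(t→(t→t)))), [n V] is (t→(t→e)); result ((t→t)→(t→(t→t))).
[g f]: f is ((e→t)→(t→t)), g is (e→t); result (t→t).
[[Q [n V]] [g f]]: [Q [n V]] is ((t→t)→(t→(t→t))), [g f] is (t→t); result (t→(t→t)).
[W [[Q [n V]] [g f]]]: [[Q [n V]] [g f]] is (t→(t→t)), W is t; result (t→t).

(t→t)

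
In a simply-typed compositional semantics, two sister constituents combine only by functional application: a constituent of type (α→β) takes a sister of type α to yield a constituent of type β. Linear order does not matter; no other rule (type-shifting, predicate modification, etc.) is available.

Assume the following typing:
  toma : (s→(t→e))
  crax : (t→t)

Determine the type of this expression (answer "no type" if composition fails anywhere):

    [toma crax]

no type

[toma crax]: (s→(t→e)) with (t→t) — neither is a function whose domain matches the other; composition fails here.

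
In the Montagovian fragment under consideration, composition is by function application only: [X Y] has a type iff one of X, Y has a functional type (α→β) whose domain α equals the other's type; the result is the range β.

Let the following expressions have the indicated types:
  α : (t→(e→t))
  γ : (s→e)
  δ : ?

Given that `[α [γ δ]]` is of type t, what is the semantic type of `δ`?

For [α [γ δ]] to have type t with α of type (t→(e→t)), [γ δ] must be the function: [γ δ] : ((t→(e→t))→t).
For [γ δ] to have type ((t→(e→t))→t) with γ of type (s→e), δ must be the function: δ : ((s→e)→((t→(e→t))→t)).

((s→e)→((t→(e→t))→t))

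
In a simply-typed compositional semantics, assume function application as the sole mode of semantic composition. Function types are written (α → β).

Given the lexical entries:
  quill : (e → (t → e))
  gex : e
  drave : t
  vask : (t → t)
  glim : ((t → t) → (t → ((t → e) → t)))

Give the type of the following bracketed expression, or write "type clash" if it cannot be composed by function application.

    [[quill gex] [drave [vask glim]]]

[quill gex]: (e → (t → e)) applied to e yields (t → e).
[vask glim]: ((t → t) → (t → ((t → e) → t))) applied to (t → t) yields (t → ((t → e) → t)).
[drave [vask glim]]: (t → ((t → e) → t)) applied to t yields ((t → e) → t).
[[quill gex] [drave [vask glim]]]: ((t → e) → t) applied to (t → e) yields t.

t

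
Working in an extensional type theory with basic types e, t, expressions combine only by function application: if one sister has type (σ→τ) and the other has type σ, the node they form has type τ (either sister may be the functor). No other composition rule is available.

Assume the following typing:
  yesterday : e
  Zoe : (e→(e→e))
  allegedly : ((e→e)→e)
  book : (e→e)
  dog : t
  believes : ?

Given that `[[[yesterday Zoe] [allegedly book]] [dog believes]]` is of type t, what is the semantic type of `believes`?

For [[[yesterday Zoe] [allegedly book]] [dog believes]] to have type t with [[yesterday Zoe] [allegedly book]] of type e, [dog believes] must be the function: [dog believes] : (e→t).
For [dog believes] to have type (e→t) with dog of type t, believes must be the function: believes : (t→(e→t)).

(t→(e→t))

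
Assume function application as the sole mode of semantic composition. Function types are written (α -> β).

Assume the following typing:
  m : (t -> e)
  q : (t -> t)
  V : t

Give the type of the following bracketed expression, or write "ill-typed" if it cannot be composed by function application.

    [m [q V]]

e

[q V]: (t -> t) applied to t yields t.
[m [q V]]: (t -> e) applied to t yields e.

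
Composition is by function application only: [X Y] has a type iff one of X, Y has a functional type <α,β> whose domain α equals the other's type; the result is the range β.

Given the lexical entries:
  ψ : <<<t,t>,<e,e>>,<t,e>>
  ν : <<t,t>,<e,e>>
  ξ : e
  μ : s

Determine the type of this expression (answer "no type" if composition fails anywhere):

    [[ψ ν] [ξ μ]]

[ψ ν]: functor ψ : <<<t,t>,<e,e>>,<t,e>>, argument ν : <<t,t>,<e,e>>; result <t,e>.
[ξ μ]: e and s cannot combine by function application — type clash.

no type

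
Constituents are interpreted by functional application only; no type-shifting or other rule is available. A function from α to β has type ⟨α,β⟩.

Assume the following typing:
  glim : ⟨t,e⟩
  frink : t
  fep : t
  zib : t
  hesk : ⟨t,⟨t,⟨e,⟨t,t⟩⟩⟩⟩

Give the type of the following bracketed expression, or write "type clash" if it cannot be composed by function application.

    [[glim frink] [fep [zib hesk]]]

⟨t,t⟩

[glim frink]: functor glim : ⟨t,e⟩, argument frink : t; result e.
[zib hesk]: functor hesk : ⟨t,⟨t,⟨e,⟨t,t⟩⟩⟩⟩, argument zib : t; result ⟨t,⟨e,⟨t,t⟩⟩⟩.
[fep [zib hesk]]: functor [zib hesk] : ⟨t,⟨e,⟨t,t⟩⟩⟩, argument fep : t; result ⟨e,⟨t,t⟩⟩.
[[glim frink] [fep [zib hesk]]]: functor [fep [zib hesk]] : ⟨e,⟨t,t⟩⟩, argument [glim frink] : e; result ⟨t,t⟩.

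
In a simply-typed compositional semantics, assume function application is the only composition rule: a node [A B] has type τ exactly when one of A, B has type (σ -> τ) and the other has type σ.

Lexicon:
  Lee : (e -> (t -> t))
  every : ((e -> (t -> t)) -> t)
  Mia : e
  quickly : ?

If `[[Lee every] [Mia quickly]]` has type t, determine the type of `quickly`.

For [[Lee every] [Mia quickly]] to have type t with [Lee every] of type t, [Mia quickly] must be the function: [Mia quickly] : (t -> t).
For [Mia quickly] to have type (t -> t) with Mia of type e, quickly must be the function: quickly : (e -> (t -> t)).

(e -> (t -> t))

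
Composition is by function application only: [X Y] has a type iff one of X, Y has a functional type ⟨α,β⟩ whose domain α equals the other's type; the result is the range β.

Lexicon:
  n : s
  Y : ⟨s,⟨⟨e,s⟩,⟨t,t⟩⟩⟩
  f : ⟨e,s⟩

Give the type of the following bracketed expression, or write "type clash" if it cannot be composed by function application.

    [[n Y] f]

[n Y] — Y of type ⟨s,⟨⟨e,s⟩,⟨t,t⟩⟩⟩ combines with n of type s: type ⟨⟨e,s⟩,⟨t,t⟩⟩.
[[n Y] f] — [n Y] of type ⟨⟨e,s⟩,⟨t,t⟩⟩ combines with f of type ⟨e,s⟩: type ⟨t,t⟩.

⟨t,t⟩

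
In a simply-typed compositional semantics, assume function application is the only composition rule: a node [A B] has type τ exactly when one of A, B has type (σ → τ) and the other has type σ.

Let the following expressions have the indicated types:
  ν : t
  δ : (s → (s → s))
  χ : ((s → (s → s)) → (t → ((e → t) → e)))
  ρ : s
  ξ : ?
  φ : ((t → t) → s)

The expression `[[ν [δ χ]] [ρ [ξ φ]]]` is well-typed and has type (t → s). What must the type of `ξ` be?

[[ν [δ χ]] [ρ [ξ φ]]] must have type (t → s). The sister [ν [δ χ]] has type ((e → t) → e); that is not a function onto (t → s), so [ρ [ξ φ]] must be the functor, of type (((e → t) → e) → (t → s)).
[ρ [ξ φ]] must have type (((e → t) → e) → (t → s)). The sister ρ has type s; that is not a function onto (((e → t) → e) → (t → s)), so [ξ φ] must be the functor, of type (s → (((e → t) → e) → (t → s))).
[ξ φ] must have type (s → (((e → t) → e) → (t → s))). The sister φ has type ((t → t) → s); that is not a function onto (s → (((e → t) → e) → (t → s))), so ξ must be the functor, of type (((t → t) → s) → (s → (((e → t) → e) → (t → s)))).

(((t → t) → s) → (s → (((e → t) → e) → (t → s))))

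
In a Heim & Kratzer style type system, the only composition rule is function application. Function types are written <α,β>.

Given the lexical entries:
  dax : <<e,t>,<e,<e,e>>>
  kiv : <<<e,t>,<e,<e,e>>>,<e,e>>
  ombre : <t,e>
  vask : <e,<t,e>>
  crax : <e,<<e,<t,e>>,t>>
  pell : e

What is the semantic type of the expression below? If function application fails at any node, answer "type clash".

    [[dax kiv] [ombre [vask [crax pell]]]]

[dax kiv]: <<<e,t>,<e,<e,e>>>,<e,e>> applied to <<e,t>,<e,<e,e>>> yields <e,e>.
[crax pell]: <e,<<e,<t,e>>,t>> applied to e yields <<e,<t,e>>,t>.
[vask [crax pell]]: <<e,<t,e>>,t> applied to <e,<t,e>> yields t.
[ombre [vask [crax pell]]]: <t,e> applied to t yields e.
[[dax kiv] [ombre [vask [crax pell]]]]: <e,e> applied to e yields e.

e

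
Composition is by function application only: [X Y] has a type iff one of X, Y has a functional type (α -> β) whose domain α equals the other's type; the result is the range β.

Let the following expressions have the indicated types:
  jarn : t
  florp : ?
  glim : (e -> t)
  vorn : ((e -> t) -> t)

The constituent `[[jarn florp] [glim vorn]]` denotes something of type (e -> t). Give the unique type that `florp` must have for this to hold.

For [[jarn florp] [glim vorn]] to have type (e -> t) with [glim vorn] of type t, [jarn florp] must be the function: [jarn florp] : (t -> (e -> t)).
For [jarn florp] to have type (t -> (e -> t)) with jarn of type t, florp must be the function: florp : (t -> (t -> (e -> t))).

(t -> (t -> (e -> t)))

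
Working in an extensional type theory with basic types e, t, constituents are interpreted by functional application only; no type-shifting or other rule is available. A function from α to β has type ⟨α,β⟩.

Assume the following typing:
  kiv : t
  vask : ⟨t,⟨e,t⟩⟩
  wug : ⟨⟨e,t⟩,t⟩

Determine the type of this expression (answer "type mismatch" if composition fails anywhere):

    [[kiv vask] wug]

t

[kiv vask]: ⟨t,⟨e,t⟩⟩ applied to t yields ⟨e,t⟩.
[[kiv vask] wug]: ⟨⟨e,t⟩,t⟩ applied to ⟨e,t⟩ yields t.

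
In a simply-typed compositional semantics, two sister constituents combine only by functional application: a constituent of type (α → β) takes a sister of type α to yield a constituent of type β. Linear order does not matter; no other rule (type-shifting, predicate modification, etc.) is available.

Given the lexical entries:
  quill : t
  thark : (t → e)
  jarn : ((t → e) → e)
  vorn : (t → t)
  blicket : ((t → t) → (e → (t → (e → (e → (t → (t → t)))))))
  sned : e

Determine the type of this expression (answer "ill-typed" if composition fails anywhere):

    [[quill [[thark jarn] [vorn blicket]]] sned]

(e → (t → (t → t)))

[thark jarn]: ((t → e) → e) applied to (t → e) yields e.
[vorn blicket]: ((t → t) → (e → (t → (e → (e → (t → (t → t))))))) applied to (t → t) yields (e → (t → (e → (e → (t → (t → t)))))).
[[thark jarn] [vorn blicket]]: (e → (t → (e → (e → (t → (t → t)))))) applied to e yields (t → (e → (e → (t → (t → t))))).
[quill [[thark jarn] [vorn blicket]]]: (t → (e → (e → (t → (t → t))))) applied to t yields (e → (e → (t → (t → t)))).
[[quill [[thark jarn] [vorn blicket]]] sned]: (e → (e → (t → (t → t)))) applied to e yields (e → (t → (t → t))).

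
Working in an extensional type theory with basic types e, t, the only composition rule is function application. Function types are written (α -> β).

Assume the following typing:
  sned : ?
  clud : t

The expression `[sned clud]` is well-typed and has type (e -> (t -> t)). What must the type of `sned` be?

(t -> (e -> (t -> t)))

[sned clud] must have type (e -> (t -> t)). The sister clud has type t; that is not a function onto (e -> (t -> t)), so sned must be the functor, of type (t -> (e -> (t -> t))).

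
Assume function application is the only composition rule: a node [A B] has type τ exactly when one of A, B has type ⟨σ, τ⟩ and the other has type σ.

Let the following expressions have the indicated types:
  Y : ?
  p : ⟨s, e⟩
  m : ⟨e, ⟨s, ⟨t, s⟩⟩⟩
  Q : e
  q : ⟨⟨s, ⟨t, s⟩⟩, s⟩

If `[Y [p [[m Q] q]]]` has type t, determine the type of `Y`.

⟨e, t⟩

At [Y [p [[m Q] q]]] (required: t): [p [[m Q] q]] is e, which is not a function with range t; hence Y is the functor — type ⟨e, t⟩.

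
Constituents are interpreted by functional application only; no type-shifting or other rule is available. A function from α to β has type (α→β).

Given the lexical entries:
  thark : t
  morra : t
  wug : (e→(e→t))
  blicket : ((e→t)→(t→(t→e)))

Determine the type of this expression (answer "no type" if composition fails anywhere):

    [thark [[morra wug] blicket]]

[morra wug]: t with (e→(e→t)) — neither is a function whose domain matches the other; composition fails here.

no type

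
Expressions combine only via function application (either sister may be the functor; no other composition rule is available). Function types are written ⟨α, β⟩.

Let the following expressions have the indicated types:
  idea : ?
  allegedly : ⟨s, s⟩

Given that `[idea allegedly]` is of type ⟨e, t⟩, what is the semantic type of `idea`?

⟨⟨s, s⟩, ⟨e, t⟩⟩

At [idea allegedly] (required: ⟨e, t⟩): allegedly is ⟨s, s⟩, which is not a function with range ⟨e, t⟩; hence idea is the functor — type ⟨⟨s, s⟩, ⟨e, t⟩⟩.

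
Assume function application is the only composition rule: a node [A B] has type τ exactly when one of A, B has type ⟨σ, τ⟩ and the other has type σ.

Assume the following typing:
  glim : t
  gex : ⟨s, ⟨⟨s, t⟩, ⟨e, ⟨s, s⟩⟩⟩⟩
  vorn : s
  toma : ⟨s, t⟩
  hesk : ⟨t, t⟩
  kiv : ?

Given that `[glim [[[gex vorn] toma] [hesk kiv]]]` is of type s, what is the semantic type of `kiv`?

⟨⟨t, t⟩, ⟨⟨e, ⟨s, s⟩⟩, ⟨t, s⟩⟩⟩

For [glim [[[gex vorn] toma] [hesk kiv]]] to have type s with glim of type t, [[[gex vorn] toma] [hesk kiv]] must be the function: [[[gex vorn] toma] [hesk kiv]] : ⟨t, s⟩.
For [[[gex vorn] toma] [hesk kiv]] to have type ⟨t, s⟩ with [[gex vorn] toma] of type ⟨e, ⟨s, s⟩⟩, [hesk kiv] must be the function: [hesk kiv] : ⟨⟨e, ⟨s, s⟩⟩, ⟨t, s⟩⟩.
For [hesk kiv] to have type ⟨⟨e, ⟨s, s⟩⟩, ⟨t, s⟩⟩ with hesk of type ⟨t, t⟩, kiv must be the function: kiv : ⟨⟨t, t⟩, ⟨⟨e, ⟨s, s⟩⟩, ⟨t, s⟩⟩⟩.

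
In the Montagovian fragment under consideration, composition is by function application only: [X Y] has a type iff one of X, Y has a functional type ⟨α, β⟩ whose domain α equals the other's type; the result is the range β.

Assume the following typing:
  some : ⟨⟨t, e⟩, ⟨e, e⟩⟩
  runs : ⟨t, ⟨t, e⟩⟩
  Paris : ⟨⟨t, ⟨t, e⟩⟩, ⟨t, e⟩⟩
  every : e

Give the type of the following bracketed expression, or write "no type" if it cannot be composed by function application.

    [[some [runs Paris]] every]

[runs Paris]: Paris is ⟨⟨t, ⟨t, e⟩⟩, ⟨t, e⟩⟩, runs is ⟨t, ⟨t, e⟩⟩; result ⟨t, e⟩.
[some [runs Paris]]: some is ⟨⟨t, e⟩, ⟨e, e⟩⟩, [runs Paris] is ⟨t, e⟩; result ⟨e, e⟩.
[[some [runs Paris]] every]: [some [runs Paris]] is ⟨e, e⟩, every is e; result e.

e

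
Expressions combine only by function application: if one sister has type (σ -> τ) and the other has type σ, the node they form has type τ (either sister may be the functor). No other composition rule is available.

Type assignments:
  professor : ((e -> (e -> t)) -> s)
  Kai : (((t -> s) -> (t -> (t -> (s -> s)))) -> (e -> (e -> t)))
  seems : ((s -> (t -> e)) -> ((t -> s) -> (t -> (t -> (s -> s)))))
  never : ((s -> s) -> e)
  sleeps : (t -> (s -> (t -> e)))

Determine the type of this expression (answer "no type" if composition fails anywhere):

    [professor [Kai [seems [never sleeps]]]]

[never sleeps]: ((s -> s) -> e) with (t -> (s -> (t -> e))) — neither is a function whose domain matches the other; composition fails here.

no type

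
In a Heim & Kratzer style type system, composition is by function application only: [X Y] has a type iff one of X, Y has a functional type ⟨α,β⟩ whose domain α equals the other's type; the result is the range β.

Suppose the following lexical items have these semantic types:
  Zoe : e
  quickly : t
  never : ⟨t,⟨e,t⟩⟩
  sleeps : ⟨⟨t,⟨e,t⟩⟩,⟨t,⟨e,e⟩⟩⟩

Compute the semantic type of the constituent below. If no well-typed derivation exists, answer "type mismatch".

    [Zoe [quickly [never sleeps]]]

e

[never sleeps]: ⟨⟨t,⟨e,t⟩⟩,⟨t,⟨e,e⟩⟩⟩ applied to ⟨t,⟨e,t⟩⟩ yields ⟨t,⟨e,e⟩⟩.
[quickly [never sleeps]]: ⟨t,⟨e,e⟩⟩ applied to t yields ⟨e,e⟩.
[Zoe [quickly [never sleeps]]]: ⟨e,e⟩ applied to e yields e.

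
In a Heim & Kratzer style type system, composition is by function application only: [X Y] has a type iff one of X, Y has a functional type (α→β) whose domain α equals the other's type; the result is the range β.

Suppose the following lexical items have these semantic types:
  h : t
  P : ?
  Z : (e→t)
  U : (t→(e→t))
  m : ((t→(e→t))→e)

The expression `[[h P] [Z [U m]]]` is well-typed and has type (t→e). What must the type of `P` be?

(t→(t→(t→e)))

At [[h P] [Z [U m]]] (required: (t→e)): [Z [U m]] is t, which is not a function with range (t→e); hence [h P] is the functor — type (t→(t→e)).
At [h P] (required: (t→(t→e))): h is t, which is not a function with range (t→(t→e)); hence P is the functor — type (t→(t→(t→e))).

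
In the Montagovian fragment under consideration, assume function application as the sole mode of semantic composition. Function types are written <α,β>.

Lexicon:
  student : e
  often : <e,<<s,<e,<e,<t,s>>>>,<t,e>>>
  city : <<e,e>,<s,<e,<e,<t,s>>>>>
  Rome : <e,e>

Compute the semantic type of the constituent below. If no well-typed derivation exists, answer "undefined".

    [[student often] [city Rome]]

<t,e>

[student often]: functor often : <e,<<s,<e,<e,<t,s>>>>,<t,e>>>, argument student : e; result <<s,<e,<e,<t,s>>>>,<t,e>>.
[city Rome]: functor city : <<e,e>,<s,<e,<e,<t,s>>>>>, argument Rome : <e,e>; result <s,<e,<e,<t,s>>>>.
[[student often] [city Rome]]: functor [student often] : <<s,<e,<e,<t,s>>>>,<t,e>>, argument [city Rome] : <s,<e,<e,<t,s>>>>; result <t,e>.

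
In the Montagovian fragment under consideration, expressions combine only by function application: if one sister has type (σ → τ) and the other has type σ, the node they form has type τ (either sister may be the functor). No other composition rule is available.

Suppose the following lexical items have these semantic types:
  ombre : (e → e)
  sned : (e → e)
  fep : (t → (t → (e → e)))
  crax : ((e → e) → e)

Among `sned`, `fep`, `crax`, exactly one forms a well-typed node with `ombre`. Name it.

crax

sned : (e → e) — ombre needs e; sned needs e; neither fits.
fep : (t → (t → (e → e))) — ombre needs e; fep needs t; neither fits.
crax — combines: crax : ((e → e) → e) takes ombre : (e → e) as argument, giving e.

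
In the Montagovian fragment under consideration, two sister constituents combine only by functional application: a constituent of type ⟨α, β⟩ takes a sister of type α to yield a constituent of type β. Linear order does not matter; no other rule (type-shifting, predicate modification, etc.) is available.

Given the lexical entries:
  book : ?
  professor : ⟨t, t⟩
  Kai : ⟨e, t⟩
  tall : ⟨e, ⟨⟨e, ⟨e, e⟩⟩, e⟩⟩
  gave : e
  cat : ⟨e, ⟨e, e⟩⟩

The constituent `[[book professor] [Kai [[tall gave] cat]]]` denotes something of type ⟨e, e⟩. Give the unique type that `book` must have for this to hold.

[[book professor] [Kai [[tall gave] cat]]] is required to be ⟨e, e⟩. [Kai [[tall gave] cat]] : t cannot yield ⟨e, e⟩ as functor, so [book professor] : ⟨t, ⟨e, e⟩⟩.
[book professor] is required to be ⟨t, ⟨e, e⟩⟩. professor : ⟨t, t⟩ cannot yield ⟨t, ⟨e, e⟩⟩ as functor, so book : ⟨⟨t, t⟩, ⟨t, ⟨e, e⟩⟩⟩.

⟨⟨t, t⟩, ⟨t, ⟨e, e⟩⟩⟩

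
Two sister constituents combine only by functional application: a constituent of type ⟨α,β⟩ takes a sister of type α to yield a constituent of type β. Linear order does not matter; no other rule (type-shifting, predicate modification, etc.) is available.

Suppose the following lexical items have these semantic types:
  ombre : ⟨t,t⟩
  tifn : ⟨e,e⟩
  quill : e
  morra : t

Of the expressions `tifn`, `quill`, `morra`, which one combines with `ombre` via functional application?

morra

tifn : ⟨e,e⟩ — neither side's domain matches the other.
quill : e — neither side's domain matches the other.
morra — combines: ombre : ⟨t,t⟩ takes morra : t as argument, giving t.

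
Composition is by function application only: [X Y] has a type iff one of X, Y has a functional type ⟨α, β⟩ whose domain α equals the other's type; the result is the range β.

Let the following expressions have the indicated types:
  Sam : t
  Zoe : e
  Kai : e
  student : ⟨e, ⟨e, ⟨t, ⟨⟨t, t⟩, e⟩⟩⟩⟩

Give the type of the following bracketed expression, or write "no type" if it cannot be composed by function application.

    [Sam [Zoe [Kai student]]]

⟨⟨t, t⟩, e⟩

[Kai student]: ⟨e, ⟨e, ⟨t, ⟨⟨t, t⟩, e⟩⟩⟩⟩ applied to e yields ⟨e, ⟨t, ⟨⟨t, t⟩, e⟩⟩⟩.
[Zoe [Kai student]]: ⟨e, ⟨t, ⟨⟨t, t⟩, e⟩⟩⟩ applied to e yields ⟨t, ⟨⟨t, t⟩, e⟩⟩.
[Sam [Zoe [Kai student]]]: ⟨t, ⟨⟨t, t⟩, e⟩⟩ applied to t yields ⟨⟨t, t⟩, e⟩.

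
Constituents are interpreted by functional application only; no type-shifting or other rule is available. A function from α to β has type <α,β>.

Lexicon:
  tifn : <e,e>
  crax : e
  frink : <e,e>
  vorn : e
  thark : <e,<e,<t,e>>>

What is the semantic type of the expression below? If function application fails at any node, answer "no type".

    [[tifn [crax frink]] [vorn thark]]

[crax frink]: functor frink : <e,e>, argument crax : e; result e.
[tifn [crax frink]]: functor tifn : <e,e>, argument [crax frink] : e; result e.
[vorn thark]: functor thark : <e,<e,<t,e>>>, argument vorn : e; result <e,<t,e>>.
[[tifn [crax frink]] [vorn thark]]: functor [vorn thark] : <e,<t,e>>, argument [tifn [crax frink]] : e; result <t,e>.

<t,e>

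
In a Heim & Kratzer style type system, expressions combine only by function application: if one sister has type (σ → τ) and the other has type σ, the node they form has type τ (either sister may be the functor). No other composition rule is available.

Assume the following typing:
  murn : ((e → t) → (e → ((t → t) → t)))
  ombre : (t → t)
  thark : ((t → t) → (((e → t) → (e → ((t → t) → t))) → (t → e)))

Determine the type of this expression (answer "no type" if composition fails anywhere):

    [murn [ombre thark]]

(t → e)

[ombre thark] — thark of type ((t → t) → (((e → t) → (e → ((t → t) → t))) → (t → e))) combines with ombre of type (t → t): type (((e → t) → (e → ((t → t) → t))) → (t → e)).
[murn [ombre thark]] — [ombre thark] of type (((e → t) → (e → ((t → t) → t))) → (t → e)) combines with murn of type ((e → t) → (e → ((t → t) → t))): type (t → e).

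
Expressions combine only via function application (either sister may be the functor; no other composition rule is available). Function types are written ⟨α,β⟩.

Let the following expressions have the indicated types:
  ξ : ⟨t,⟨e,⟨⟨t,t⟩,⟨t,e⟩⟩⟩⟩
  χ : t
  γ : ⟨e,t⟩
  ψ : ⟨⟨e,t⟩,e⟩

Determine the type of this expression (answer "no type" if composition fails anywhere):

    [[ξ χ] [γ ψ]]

[ξ χ]: functor ξ : ⟨t,⟨e,⟨⟨t,t⟩,⟨t,e⟩⟩⟩⟩, argument χ : t; result ⟨e,⟨⟨t,t⟩,⟨t,e⟩⟩⟩.
[γ ψ]: functor ψ : ⟨⟨e,t⟩,e⟩, argument γ : ⟨e,t⟩; result e.
[[ξ χ] [γ ψ]]: functor [ξ χ] : ⟨e,⟨⟨t,t⟩,⟨t,e⟩⟩⟩, argument [γ ψ] : e; result ⟨⟨t,t⟩,⟨t,e⟩⟩.

⟨⟨t,t⟩,⟨t,e⟩⟩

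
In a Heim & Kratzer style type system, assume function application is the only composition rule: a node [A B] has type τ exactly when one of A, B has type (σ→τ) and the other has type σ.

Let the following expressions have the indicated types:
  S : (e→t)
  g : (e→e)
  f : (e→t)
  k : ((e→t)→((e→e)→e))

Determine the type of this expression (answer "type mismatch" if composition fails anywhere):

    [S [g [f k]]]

t

[f k] — k of type ((e→t)→((e→e)→e)) combines with f of type (e→t): type ((e→e)→e).
[g [f k]] — [f k] of type ((e→e)→e) combines with g of type (e→e): type e.
[S [g [f k]]] — S of type (e→t) combines with [g [f k]] of type e: type t.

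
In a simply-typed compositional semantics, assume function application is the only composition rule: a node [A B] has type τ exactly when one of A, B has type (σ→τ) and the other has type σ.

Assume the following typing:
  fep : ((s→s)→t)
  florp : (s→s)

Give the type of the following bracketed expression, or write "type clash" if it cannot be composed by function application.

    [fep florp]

t

[fep florp]: fep is ((s→s)→t), florp is (s→s); result t.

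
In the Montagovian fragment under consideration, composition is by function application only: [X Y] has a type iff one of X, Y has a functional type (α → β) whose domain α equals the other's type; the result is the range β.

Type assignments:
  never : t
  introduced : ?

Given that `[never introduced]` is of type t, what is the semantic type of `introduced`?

For [never introduced] to have type t with never of type t, introduced must be the function: introduced : (t → t).

(t → t)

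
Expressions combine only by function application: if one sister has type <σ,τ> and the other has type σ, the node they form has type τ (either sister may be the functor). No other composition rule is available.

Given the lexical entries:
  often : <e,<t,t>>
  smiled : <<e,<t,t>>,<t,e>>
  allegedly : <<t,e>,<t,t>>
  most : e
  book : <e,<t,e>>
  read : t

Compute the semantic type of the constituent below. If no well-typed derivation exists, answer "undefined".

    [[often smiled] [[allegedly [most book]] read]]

e

[often smiled]: functor smiled : <<e,<t,t>>,<t,e>>, argument often : <e,<t,t>>; result <t,e>.
[most book]: functor book : <e,<t,e>>, argument most : e; result <t,e>.
[allegedly [most book]]: functor allegedly : <<t,e>,<t,t>>, argument [most book] : <t,e>; result <t,t>.
[[allegedly [most book]] read]: functor [allegedly [most book]] : <t,t>, argument read : t; result t.
[[often smiled] [[allegedly [most book]] read]]: functor [often smiled] : <t,e>, argument [[allegedly [most book]] read] : t; result e.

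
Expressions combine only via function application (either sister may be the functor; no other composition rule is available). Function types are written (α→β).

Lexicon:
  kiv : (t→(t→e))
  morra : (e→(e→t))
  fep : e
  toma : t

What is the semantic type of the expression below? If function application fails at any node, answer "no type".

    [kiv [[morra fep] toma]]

[morra fep] — morra of type (e→(e→t)) combines with fep of type e: type (e→t).
[[morra fep] toma]: (e→t) with t — neither is a function whose domain matches the other; composition fails here.

no type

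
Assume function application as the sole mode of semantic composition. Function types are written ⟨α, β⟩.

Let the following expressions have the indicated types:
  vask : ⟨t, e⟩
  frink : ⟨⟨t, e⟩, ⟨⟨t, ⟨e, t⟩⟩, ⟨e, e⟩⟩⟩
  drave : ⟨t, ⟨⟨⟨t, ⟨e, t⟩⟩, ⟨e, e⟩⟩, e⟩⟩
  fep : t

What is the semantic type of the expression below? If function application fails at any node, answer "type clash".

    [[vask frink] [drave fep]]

[vask frink]: functor frink : ⟨⟨t, e⟩, ⟨⟨t, ⟨e, t⟩⟩, ⟨e, e⟩⟩⟩, argument vask : ⟨t, e⟩; result ⟨⟨t, ⟨e, t⟩⟩, ⟨e, e⟩⟩.
[drave fep]: functor drave : ⟨t, ⟨⟨⟨t, ⟨e, t⟩⟩, ⟨e, e⟩⟩, e⟩⟩, argument fep : t; result ⟨⟨⟨t, ⟨e, t⟩⟩, ⟨e, e⟩⟩, e⟩.
[[vask frink] [drave fep]]: functor [drave fep] : ⟨⟨⟨t, ⟨e, t⟩⟩, ⟨e, e⟩⟩, e⟩, argument [vask frink] : ⟨⟨t, ⟨e, t⟩⟩, ⟨e, e⟩⟩; result e.

e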